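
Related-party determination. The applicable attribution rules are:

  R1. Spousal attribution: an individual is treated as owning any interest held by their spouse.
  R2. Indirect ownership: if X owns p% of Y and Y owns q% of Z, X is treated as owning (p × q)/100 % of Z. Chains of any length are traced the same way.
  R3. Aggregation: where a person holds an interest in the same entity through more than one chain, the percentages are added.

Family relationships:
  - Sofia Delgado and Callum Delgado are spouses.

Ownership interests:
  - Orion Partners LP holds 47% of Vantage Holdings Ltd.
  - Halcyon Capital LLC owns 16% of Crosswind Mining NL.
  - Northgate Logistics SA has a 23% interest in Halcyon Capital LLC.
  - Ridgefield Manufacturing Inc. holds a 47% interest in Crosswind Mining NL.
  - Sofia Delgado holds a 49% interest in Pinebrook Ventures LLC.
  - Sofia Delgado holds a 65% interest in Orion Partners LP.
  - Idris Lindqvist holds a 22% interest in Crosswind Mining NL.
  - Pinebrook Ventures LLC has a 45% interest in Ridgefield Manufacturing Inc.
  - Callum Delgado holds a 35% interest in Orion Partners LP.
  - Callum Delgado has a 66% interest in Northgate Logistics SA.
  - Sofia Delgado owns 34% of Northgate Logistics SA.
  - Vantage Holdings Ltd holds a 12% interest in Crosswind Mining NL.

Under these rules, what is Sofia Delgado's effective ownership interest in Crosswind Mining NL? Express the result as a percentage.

19.6835%

By spousal attribution (R1), Sofia Delgado is treated as also owning Callum Delgado's interest in Northgate Logistics SA, giving 34% + 66% = 100%.
By spousal attribution (R1), Sofia Delgado is treated as also owning Callum Delgado's interest in Orion Partners LP, giving 65% + 35% = 100%.
Chain via Pinebrook Ventures LLC → Ridgefield Manufacturing Inc. (R2): 49% × 45% × 47% = 10.3635% of Crosswind Mining NL.
Chain via Northgate Logistics SA → Halcyon Capital LLC (R2): 100% × 23% × 16% = 3.68% of Crosswind Mining NL.
Chain via Orion Partners LP → Vantage Holdings Ltd (R2): 100% × 47% × 12% = 5.64% of Crosswind Mining NL.
Aggregating (R3): 10.3635% + 3.68% + 5.64% = 19.6835%.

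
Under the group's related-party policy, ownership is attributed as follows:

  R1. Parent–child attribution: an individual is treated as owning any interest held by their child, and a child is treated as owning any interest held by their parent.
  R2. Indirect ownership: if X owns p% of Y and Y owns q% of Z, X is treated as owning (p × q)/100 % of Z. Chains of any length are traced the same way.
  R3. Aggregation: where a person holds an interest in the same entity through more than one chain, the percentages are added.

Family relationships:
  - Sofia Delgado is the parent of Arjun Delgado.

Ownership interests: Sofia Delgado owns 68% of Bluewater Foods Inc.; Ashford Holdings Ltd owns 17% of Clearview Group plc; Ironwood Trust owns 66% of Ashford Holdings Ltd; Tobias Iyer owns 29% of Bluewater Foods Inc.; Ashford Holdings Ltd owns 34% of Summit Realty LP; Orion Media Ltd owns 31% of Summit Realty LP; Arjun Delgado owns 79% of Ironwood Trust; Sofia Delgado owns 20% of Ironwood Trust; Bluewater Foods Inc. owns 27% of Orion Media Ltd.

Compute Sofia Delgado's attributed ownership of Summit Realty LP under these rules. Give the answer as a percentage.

27.9072%

By parent–child attribution (R1), Sofia Delgado is treated as also owning Arjun Delgado's interest in Ironwood Trust, giving 20% + 79% = 99%.
Chain via Ironwood Trust → Ashford Holdings Ltd (R2): 99% × 66% × 34% = 22.2156% of Summit Realty LP.
Chain via Bluewater Foods Inc. → Orion Media Ltd (R2): 68% × 27% × 31% = 5.6916% of Summit Realty LP.
Aggregating (R3): 22.2156% + 5.6916% = 27.9072%.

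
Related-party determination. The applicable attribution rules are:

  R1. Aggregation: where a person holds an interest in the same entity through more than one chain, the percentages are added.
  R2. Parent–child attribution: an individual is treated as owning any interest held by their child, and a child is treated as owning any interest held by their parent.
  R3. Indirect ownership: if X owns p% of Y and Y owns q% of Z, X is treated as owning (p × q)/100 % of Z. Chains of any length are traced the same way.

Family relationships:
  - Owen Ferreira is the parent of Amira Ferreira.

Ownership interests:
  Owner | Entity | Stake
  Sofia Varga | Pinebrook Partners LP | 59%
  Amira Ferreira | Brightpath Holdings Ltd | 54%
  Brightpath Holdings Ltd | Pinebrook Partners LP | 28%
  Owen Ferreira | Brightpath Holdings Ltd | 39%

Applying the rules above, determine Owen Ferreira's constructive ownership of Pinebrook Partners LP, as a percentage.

By parent–child attribution (R2), Owen Ferreira is treated as also owning Amira Ferreira's interest in Brightpath Holdings Ltd, giving 39% + 54% = 93%.
Chain via Brightpath Holdings Ltd (R3): 93% × 28% = 26.04% of Pinebrook Partners LP.

26.04%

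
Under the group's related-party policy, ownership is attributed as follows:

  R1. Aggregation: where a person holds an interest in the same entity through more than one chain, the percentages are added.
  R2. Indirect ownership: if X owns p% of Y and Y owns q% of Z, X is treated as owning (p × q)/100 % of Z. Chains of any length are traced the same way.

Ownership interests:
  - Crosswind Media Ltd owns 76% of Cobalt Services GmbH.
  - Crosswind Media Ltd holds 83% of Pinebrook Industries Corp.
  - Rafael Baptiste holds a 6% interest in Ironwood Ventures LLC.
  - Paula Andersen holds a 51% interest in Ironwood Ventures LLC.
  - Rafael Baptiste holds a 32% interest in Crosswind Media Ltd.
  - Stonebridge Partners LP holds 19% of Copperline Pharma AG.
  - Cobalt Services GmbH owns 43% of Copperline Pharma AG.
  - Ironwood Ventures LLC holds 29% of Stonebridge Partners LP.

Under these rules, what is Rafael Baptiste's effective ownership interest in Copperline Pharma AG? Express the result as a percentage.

Chain via Ironwood Ventures LLC → Stonebridge Partners LP (R2): 6% × 29% × 19% = 0.3306% of Copperline Pharma AG.
Chain via Crosswind Media Ltd → Cobalt Services GmbH (R2): 32% × 76% × 43% = 10.4576% of Copperline Pharma AG.
Aggregating (R1): 0.3306% + 10.4576% = 10.7882%.

10.7882%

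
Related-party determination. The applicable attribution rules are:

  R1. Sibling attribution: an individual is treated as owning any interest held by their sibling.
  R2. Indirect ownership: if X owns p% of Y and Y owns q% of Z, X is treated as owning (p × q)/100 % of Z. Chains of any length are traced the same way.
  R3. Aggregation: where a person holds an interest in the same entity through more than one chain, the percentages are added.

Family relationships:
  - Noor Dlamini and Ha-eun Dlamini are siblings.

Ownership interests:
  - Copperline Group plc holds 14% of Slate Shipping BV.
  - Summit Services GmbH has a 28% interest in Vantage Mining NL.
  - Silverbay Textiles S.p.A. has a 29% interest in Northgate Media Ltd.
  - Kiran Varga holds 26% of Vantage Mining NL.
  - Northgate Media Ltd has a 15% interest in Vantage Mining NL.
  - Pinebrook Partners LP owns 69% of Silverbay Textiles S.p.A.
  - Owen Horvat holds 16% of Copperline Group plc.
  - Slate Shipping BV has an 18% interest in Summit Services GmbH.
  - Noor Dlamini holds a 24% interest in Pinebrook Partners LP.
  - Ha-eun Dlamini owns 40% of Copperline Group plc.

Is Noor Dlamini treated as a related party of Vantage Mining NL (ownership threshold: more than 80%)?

No

By sibling attribution (R1), Noor Dlamini is treated as owning Ha-eun Dlamini's 40% interest in Copperline Group plc.
Chain via Pinebrook Partners LP → Silverbay Textiles S.p.A. → Northgate Media Ltd (R2): 24% × 69% × 29% × 15% = 0.72036% of Vantage Mining NL.
Chain via Copperline Group plc → Slate Shipping BV → Summit Services GmbH (R2): 40% × 14% × 18% × 28% = 0.28224% of Vantage Mining NL.
Aggregating (R3): 0.72036% + 0.28224% = 1.0026%.
1.0026% does not exceed the 80% threshold, so Noor is not a related party to Vantage Mining NL.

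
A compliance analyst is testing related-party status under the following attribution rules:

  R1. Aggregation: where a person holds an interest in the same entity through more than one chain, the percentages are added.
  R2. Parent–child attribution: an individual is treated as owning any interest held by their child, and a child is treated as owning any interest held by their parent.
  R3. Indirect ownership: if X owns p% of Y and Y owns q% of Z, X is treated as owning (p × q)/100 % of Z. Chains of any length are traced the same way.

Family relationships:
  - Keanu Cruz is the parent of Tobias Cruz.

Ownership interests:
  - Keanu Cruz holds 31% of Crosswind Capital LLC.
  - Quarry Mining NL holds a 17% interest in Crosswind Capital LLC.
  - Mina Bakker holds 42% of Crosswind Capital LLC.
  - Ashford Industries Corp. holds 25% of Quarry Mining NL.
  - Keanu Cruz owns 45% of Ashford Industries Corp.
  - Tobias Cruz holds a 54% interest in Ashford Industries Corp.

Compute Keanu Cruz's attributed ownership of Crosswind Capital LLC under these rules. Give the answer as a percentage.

35.2075%

By parent–child attribution (R2), Keanu Cruz is treated as also owning Tobias Cruz's interest in Ashford Industries Corp, giving 45% + 54% = 99%.
Chain via Ashford Industries Corp. → Quarry Mining NL (R3): 99% × 25% × 17% = 4.2075% of Crosswind Capital LLC.
Direct interest in Crosswind Capital LLC: 31%.
Aggregating (R1): 4.2075% + 31% = 35.2075%.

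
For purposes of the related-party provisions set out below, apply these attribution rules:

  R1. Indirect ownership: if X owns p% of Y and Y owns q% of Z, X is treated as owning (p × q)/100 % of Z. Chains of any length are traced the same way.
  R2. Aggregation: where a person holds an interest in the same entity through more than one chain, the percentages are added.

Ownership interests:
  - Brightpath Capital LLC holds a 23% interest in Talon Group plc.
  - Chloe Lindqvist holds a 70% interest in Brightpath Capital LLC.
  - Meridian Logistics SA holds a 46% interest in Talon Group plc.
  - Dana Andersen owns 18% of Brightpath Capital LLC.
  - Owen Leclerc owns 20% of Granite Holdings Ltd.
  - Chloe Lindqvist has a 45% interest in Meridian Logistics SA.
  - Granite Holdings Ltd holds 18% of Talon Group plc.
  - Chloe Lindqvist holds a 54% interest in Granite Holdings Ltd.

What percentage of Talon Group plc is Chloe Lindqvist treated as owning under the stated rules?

46.52%

Chain via Granite Holdings Ltd (R1): 54% × 18% = 9.72% of Talon Group plc.
Chain via Brightpath Capital LLC (R1): 70% × 23% = 16.1% of Talon Group plc.
Chain via Meridian Logistics SA (R1): 45% × 46% = 20.7% of Talon Group plc.
Aggregating (R2): 9.72% + 16.1% + 20.7% = 46.52%.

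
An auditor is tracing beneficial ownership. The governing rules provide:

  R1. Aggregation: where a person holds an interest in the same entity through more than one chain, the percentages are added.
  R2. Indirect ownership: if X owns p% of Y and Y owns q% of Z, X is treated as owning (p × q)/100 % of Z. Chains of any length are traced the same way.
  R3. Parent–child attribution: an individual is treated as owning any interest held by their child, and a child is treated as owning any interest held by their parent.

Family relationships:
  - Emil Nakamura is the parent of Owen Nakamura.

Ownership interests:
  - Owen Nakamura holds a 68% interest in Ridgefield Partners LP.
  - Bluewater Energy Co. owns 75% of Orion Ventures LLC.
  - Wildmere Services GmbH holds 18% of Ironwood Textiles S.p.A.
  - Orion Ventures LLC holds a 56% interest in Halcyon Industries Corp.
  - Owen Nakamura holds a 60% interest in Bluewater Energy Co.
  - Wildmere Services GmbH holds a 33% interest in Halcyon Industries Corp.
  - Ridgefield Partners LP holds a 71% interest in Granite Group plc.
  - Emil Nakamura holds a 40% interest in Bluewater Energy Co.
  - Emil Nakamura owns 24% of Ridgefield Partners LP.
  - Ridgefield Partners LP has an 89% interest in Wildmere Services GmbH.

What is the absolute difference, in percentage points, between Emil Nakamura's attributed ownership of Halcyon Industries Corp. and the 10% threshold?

By parent–child attribution (R3), Emil Nakamura is treated as also owning Owen Nakamura's interest in Bluewater Energy Co, giving 40% + 60% = 100%.
By parent–child attribution (R3), Emil Nakamura is treated as also owning Owen Nakamura's interest in Ridgefield Partners LP, giving 24% + 68% = 92%.
Chain via Bluewater Energy Co. → Orion Ventures LLC (R2): 100% × 75% × 56% = 42% of Halcyon Industries Corp.
Chain via Ridgefield Partners LP → Wildmere Services GmbH (R2): 92% × 89% × 33% = 27.0204% of Halcyon Industries Corp.
Aggregating (R1): 42% + 27.0204% = 69.0204%.
69.0204% exceeds the 10% threshold by 59.0204 percentage points.

59.0204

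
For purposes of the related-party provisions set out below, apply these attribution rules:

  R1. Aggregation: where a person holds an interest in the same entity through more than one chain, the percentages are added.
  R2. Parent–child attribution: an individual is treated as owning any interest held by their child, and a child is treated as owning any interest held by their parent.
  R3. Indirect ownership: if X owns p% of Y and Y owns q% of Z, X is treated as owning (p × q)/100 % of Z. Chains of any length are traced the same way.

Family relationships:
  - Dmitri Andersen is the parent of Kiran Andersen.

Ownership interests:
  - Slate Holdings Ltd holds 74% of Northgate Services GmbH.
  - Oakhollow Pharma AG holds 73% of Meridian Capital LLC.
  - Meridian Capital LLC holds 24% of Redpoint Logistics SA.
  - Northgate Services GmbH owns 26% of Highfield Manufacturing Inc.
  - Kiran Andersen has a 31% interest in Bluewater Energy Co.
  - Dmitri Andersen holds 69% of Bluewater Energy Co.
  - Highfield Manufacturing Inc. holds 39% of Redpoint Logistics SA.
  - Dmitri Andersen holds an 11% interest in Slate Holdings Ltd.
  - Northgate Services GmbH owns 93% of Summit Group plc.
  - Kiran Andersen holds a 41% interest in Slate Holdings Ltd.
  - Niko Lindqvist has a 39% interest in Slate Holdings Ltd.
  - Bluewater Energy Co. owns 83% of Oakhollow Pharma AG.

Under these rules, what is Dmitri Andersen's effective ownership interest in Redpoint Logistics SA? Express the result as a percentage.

18.443472%

By parent–child attribution (R2), Dmitri Andersen is treated as also owning Kiran Andersen's interest in Slate Holdings Ltd, giving 11% + 41% = 52%.
By parent–child attribution (R2), Dmitri Andersen is treated as also owning Kiran Andersen's interest in Bluewater Energy Co, giving 69% + 31% = 100%.
Chain via Slate Holdings Ltd → Northgate Services GmbH → Highfield Manufacturing Inc. (R3): 52% × 74% × 26% × 39% = 3.901872% of Redpoint Logistics SA.
Chain via Bluewater Energy Co. → Oakhollow Pharma AG → Meridian Capital LLC (R3): 100% × 83% × 73% × 24% = 14.5416% of Redpoint Logistics SA.
Aggregating (R1): 3.901872% + 14.5416% = 18.443472%.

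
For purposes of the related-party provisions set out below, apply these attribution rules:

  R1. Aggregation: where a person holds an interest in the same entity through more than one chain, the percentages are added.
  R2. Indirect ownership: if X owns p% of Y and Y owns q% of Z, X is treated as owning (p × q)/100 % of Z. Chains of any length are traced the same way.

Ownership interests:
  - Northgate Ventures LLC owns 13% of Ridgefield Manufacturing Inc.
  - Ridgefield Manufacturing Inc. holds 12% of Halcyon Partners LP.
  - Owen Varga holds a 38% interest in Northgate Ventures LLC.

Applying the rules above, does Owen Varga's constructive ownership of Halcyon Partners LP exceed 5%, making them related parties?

No

Chain via Northgate Ventures LLC → Ridgefield Manufacturing Inc. (R2): 38% × 13% × 12% = 0.5928% of Halcyon Partners LP.
0.5928% does not exceed the 5% threshold, so Owen is not a related party to Halcyon Partners LP.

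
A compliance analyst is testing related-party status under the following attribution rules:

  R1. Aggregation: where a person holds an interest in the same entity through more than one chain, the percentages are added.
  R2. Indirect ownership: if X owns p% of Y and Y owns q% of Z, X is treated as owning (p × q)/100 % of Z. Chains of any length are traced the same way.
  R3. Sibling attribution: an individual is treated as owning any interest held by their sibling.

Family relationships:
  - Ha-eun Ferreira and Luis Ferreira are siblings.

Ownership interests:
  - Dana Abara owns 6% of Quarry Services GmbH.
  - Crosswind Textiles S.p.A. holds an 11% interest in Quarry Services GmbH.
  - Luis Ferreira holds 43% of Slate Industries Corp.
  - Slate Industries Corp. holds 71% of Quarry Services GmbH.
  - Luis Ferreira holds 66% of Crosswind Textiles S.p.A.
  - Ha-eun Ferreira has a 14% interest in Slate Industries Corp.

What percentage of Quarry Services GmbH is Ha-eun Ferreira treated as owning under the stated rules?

47.73%

By sibling attribution (R3), Ha-eun Ferreira is treated as also owning Luis Ferreira's interest in Slate Industries Corp, giving 14% + 43% = 57%.
By sibling attribution (R3), Ha-eun Ferreira is treated as owning Luis Ferreira's 66% interest in Crosswind Textiles S.p.A.
Chain via Slate Industries Corp. (R2): 57% × 71% = 40.47% of Quarry Services GmbH.
Chain via Crosswind Textiles S.p.A. (R2): 66% × 11% = 7.26% of Quarry Services GmbH.
Aggregating (R1): 40.47% + 7.26% = 47.73%.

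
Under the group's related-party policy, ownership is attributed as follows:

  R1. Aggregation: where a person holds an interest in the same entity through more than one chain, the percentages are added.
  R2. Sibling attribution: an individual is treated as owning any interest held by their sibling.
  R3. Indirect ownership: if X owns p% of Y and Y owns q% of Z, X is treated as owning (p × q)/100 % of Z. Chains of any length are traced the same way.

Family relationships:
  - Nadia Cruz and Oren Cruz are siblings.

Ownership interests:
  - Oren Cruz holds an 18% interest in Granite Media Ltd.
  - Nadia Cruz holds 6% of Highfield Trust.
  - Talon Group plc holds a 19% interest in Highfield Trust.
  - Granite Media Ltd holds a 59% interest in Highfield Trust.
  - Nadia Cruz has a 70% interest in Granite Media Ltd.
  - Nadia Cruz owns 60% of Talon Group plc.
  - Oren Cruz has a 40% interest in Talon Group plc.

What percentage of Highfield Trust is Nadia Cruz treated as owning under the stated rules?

76.92%

By sibling attribution (R2), Nadia Cruz is treated as also owning Oren Cruz's interest in Granite Media Ltd, giving 70% + 18% = 88%.
By sibling attribution (R2), Nadia Cruz is treated as also owning Oren Cruz's interest in Talon Group plc, giving 60% + 40% = 100%.
Chain via Granite Media Ltd (R3): 88% × 59% = 51.92% of Highfield Trust.
Chain via Talon Group plc (R3): 100% × 19% = 19% of Highfield Trust.
Direct interest in Highfield Trust: 6%.
Aggregating (R1): 51.92% + 19% + 6% = 76.92%.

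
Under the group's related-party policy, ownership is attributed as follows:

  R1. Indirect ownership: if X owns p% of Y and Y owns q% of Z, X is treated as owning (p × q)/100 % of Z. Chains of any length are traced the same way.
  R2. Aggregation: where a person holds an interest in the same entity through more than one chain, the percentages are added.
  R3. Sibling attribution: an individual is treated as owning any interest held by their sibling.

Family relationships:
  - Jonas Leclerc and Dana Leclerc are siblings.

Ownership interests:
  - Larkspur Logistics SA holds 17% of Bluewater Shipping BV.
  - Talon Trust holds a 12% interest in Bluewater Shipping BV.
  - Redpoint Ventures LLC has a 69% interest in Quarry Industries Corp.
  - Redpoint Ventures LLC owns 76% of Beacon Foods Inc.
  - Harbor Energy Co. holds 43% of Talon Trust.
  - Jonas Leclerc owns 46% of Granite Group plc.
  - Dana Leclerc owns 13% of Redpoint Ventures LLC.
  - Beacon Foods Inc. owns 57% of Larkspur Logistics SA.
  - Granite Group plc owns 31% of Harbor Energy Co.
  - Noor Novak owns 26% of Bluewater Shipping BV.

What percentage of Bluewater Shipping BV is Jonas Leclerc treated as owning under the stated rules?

1.693188%

By sibling attribution (R3), Jonas Leclerc is treated as owning Dana Leclerc's 13% interest in Redpoint Ventures LLC.
Chain via Granite Group plc → Harbor Energy Co. → Talon Trust (R1): 46% × 31% × 43% × 12% = 0.735816% of Bluewater Shipping BV.
Chain via Redpoint Ventures LLC → Beacon Foods Inc. → Larkspur Logistics SA (R1): 13% × 76% × 57% × 17% = 0.957372% of Bluewater Shipping BV.
Aggregating (R2): 0.735816% + 0.957372% = 1.693188%.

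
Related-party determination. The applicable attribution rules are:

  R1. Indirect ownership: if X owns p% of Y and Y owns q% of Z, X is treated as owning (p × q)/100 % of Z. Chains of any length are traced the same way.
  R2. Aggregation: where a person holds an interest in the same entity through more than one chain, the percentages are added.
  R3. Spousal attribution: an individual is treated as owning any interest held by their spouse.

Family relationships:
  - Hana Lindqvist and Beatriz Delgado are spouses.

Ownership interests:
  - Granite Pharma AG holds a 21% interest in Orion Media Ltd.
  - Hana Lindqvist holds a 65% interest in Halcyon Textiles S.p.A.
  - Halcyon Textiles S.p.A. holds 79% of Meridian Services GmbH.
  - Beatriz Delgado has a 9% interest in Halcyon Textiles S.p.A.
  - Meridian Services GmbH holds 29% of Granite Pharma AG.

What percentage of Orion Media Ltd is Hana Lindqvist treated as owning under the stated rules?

By spousal attribution (R3), Hana Lindqvist is treated as also owning Beatriz Delgado's interest in Halcyon Textiles S.p.A, giving 65% + 9% = 74%.
Chain via Halcyon Textiles S.p.A. → Meridian Services GmbH → Granite Pharma AG (R1): 74% × 79% × 29% × 21% = 3.560214% of Orion Media Ltd.

3.560214%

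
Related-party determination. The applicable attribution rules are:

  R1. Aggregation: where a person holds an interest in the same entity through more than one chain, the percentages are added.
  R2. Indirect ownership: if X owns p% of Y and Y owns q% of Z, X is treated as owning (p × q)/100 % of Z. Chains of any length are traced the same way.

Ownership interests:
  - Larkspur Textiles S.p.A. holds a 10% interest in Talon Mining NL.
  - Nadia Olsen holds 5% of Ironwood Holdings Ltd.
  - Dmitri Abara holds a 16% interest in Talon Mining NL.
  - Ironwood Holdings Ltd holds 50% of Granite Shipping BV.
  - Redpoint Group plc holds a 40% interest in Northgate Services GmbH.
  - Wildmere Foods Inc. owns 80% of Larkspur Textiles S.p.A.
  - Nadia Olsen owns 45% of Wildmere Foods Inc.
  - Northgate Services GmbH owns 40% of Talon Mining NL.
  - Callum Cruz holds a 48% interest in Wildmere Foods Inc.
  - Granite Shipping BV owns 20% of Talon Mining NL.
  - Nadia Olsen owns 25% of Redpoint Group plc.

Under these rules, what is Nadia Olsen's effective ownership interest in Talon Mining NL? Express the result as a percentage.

Chain via Ironwood Holdings Ltd → Granite Shipping BV (R2): 5% × 50% × 20% = 0.5% of Talon Mining NL.
Chain via Redpoint Group plc → Northgate Services GmbH (R2): 25% × 40% × 40% = 4% of Talon Mining NL.
Chain via Wildmere Foods Inc. → Larkspur Textiles S.p.A. (R2): 45% × 80% × 10% = 3.6% of Talon Mining NL.
Aggregating (R1): 0.5% + 4% + 3.6% = 8.1%.

8.1%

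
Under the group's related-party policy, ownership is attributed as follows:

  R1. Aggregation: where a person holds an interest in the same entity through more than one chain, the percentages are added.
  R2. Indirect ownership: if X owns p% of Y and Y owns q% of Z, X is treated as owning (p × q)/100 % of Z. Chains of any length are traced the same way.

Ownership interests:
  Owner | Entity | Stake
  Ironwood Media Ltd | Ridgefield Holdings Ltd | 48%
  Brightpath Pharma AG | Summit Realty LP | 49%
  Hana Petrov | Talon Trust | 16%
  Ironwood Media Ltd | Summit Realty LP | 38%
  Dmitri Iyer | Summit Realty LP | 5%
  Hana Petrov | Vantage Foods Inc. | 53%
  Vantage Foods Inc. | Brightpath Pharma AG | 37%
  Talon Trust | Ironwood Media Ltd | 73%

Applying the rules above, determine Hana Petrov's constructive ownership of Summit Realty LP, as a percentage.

Chain via Vantage Foods Inc. → Brightpath Pharma AG (R2): 53% × 37% × 49% = 9.6089% of Summit Realty LP.
Chain via Talon Trust → Ironwood Media Ltd (R2): 16% × 73% × 38% = 4.4384% of Summit Realty LP.
Aggregating (R1): 9.6089% + 4.4384% = 14.0473%.

14.0473%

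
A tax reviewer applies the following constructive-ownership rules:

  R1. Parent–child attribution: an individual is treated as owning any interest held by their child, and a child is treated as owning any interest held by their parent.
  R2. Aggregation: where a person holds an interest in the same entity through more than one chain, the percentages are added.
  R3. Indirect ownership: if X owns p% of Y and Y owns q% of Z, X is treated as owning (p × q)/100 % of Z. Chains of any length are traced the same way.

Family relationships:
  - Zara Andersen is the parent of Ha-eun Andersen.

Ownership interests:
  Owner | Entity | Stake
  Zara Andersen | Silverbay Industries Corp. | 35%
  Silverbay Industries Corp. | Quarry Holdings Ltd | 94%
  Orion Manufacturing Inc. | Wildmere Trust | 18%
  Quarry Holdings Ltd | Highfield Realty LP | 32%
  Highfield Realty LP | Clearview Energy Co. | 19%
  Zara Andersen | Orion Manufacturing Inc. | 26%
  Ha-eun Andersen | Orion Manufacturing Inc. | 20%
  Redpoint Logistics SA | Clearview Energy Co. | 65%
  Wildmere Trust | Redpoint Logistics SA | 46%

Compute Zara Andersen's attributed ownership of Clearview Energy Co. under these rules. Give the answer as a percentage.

4.47604%

By parent–child attribution (R1), Zara Andersen is treated as also owning Ha-eun Andersen's interest in Orion Manufacturing Inc, giving 26% + 20% = 46%.
Chain via Orion Manufacturing Inc. → Wildmere Trust → Redpoint Logistics SA (R3): 46% × 18% × 46% × 65% = 2.47572% of Clearview Energy Co.
Chain via Silverbay Industries Corp. → Quarry Holdings Ltd → Highfield Realty LP (R3): 35% × 94% × 32% × 19% = 2.00032% of Clearview Energy Co.
Aggregating (R2): 2.47572% + 2.00032% = 4.47604%.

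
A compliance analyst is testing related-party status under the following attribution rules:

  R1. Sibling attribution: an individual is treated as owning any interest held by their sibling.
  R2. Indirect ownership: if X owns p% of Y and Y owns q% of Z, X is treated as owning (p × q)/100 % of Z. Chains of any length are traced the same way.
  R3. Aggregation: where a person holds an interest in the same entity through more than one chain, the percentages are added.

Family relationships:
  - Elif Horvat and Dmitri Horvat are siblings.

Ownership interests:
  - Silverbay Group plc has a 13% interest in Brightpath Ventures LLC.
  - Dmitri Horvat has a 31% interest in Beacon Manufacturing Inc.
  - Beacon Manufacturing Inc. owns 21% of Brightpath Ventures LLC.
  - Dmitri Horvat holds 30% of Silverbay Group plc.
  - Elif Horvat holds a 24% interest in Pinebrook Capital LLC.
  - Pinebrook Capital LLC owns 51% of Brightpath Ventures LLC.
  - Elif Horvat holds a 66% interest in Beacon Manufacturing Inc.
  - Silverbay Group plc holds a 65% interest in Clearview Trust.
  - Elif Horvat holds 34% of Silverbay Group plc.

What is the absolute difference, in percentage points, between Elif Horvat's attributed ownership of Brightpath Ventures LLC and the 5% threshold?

By sibling attribution (R1), Elif Horvat is treated as also owning Dmitri Horvat's interest in Silverbay Group plc, giving 34% + 30% = 64%.
By sibling attribution (R1), Elif Horvat is treated as also owning Dmitri Horvat's interest in Beacon Manufacturing Inc, giving 66% + 31% = 97%.
Chain via Silverbay Group plc (R2): 64% × 13% = 8.32% of Brightpath Ventures LLC.
Chain via Beacon Manufacturing Inc. (R2): 97% × 21% = 20.37% of Brightpath Ventures LLC.
Chain via Pinebrook Capital LLC (R2): 24% × 51% = 12.24% of Brightpath Ventures LLC.
Aggregating (R3): 8.32% + 20.37% + 12.24% = 40.93%.
40.93% exceeds the 5% threshold by 35.93 percentage points.

35.93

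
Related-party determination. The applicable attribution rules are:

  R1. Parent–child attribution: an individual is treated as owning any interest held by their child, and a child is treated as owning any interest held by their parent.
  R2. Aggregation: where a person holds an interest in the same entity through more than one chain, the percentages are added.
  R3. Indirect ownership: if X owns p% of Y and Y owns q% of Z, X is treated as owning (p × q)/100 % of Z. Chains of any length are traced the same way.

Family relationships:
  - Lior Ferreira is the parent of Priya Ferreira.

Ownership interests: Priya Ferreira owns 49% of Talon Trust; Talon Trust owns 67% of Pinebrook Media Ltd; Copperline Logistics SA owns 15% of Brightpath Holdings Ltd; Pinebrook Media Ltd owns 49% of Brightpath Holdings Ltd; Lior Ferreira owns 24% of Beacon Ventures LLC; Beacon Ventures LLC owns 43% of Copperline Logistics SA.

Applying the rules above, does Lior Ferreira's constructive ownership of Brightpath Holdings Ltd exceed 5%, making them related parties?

Yes

By parent–child attribution (R1), Lior Ferreira is treated as owning Priya Ferreira's 49% interest in Talon Trust.
Chain via Beacon Ventures LLC → Copperline Logistics SA (R3): 24% × 43% × 15% = 1.548% of Brightpath Holdings Ltd.
Chain via Talon Trust → Pinebrook Media Ltd (R3): 49% × 67% × 49% = 16.0867% of Brightpath Holdings Ltd.
Aggregating (R2): 1.548% + 16.0867% = 17.6347%.
17.6347% exceeds the 5% threshold, so Lior is a related party to Brightpath Holdings Ltd.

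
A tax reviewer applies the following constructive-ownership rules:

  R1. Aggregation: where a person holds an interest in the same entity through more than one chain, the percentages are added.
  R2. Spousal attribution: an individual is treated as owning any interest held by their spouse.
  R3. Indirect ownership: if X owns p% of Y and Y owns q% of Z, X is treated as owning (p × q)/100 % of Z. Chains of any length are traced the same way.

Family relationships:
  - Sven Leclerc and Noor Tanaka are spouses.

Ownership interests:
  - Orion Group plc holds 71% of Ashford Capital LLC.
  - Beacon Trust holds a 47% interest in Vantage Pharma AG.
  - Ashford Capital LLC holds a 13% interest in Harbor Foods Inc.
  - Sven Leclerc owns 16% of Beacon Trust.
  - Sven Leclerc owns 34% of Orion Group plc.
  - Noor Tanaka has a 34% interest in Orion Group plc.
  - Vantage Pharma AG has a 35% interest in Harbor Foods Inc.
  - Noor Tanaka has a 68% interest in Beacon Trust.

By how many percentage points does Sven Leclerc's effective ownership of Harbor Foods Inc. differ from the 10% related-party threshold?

By spousal attribution (R2), Sven Leclerc is treated as also owning Noor Tanaka's interest in Beacon Trust, giving 16% + 68% = 84%.
By spousal attribution (R2), Sven Leclerc is treated as also owning Noor Tanaka's interest in Orion Group plc, giving 34% + 34% = 68%.
Chain via Beacon Trust → Vantage Pharma AG (R3): 84% × 47% × 35% = 13.818% of Harbor Foods Inc.
Chain via Orion Group plc → Ashford Capital LLC (R3): 68% × 71% × 13% = 6.2764% of Harbor Foods Inc.
Aggregating (R1): 13.818% + 6.2764% = 20.0944%.
20.0944% exceeds the 10% threshold by 10.0944 percentage points.

10.0944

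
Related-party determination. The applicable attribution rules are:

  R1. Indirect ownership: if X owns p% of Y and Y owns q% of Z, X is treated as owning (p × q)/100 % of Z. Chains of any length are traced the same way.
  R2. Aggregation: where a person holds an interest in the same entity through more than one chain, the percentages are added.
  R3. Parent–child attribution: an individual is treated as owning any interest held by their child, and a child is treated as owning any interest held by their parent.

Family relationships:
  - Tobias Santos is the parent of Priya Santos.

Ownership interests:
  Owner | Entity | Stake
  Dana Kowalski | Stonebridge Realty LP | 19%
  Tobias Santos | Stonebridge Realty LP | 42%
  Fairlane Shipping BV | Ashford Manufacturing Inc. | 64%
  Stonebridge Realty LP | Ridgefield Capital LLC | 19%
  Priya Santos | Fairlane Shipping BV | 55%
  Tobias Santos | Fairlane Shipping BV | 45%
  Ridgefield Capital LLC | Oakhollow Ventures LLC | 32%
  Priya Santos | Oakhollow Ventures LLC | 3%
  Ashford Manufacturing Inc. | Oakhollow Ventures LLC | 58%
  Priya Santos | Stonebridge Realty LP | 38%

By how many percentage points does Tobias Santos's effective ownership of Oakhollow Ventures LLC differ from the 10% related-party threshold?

By parent–child attribution (R3), Tobias Santos is treated as also owning Priya Santos's interest in Fairlane Shipping BV, giving 45% + 55% = 100%.
By parent–child attribution (R3), Tobias Santos is treated as also owning Priya Santos's interest in Stonebridge Realty LP, giving 42% + 38% = 80%.
By parent–child attribution (R3), Tobias Santos is treated as owning Priya Santos's 3% interest in Oakhollow Ventures LLC.
Chain via Fairlane Shipping BV → Ashford Manufacturing Inc. (R1): 100% × 64% × 58% = 37.12% of Oakhollow Ventures LLC.
Chain via Stonebridge Realty LP → Ridgefield Capital LLC (R1): 80% × 19% × 32% = 4.864% of Oakhollow Ventures LLC.
Direct interest in Oakhollow Ventures LLC: 3%.
Aggregating (R2): 37.12% + 4.864% + 3% = 44.984%.
44.984% exceeds the 10% threshold by 34.984 percentage points.

34.984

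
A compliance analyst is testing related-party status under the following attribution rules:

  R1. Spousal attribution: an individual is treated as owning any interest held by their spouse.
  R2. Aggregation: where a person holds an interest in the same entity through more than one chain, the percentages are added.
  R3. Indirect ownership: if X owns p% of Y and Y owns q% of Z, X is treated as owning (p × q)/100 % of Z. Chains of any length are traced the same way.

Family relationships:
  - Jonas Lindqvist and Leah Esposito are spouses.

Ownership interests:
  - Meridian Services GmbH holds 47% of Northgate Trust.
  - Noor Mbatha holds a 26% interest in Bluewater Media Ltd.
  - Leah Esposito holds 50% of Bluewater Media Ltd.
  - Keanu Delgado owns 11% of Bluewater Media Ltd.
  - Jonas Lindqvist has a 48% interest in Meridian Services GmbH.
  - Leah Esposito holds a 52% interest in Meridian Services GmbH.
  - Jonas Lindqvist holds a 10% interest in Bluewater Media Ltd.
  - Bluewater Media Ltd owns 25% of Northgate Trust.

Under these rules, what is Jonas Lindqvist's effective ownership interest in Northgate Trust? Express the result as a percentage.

62%

By spousal attribution (R1), Jonas Lindqvist is treated as also owning Leah Esposito's interest in Bluewater Media Ltd, giving 10% + 50% = 60%.
By spousal attribution (R1), Jonas Lindqvist is treated as also owning Leah Esposito's interest in Meridian Services GmbH, giving 48% + 52% = 100%.
Chain via Bluewater Media Ltd (R3): 60% × 25% = 15% of Northgate Trust.
Chain via Meridian Services GmbH (R3): 100% × 47% = 47% of Northgate Trust.
Aggregating (R2): 15% + 47% = 62%.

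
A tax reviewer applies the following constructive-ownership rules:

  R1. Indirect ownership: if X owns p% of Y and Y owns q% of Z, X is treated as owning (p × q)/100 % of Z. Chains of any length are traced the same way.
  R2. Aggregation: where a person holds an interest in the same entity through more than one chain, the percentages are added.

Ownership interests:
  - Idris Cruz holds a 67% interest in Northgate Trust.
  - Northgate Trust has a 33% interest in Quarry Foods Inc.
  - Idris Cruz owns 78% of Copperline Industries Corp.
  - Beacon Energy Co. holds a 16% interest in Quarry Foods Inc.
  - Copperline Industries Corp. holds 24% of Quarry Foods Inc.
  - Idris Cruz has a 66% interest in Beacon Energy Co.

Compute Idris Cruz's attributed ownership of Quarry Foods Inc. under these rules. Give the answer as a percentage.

51.39%

Chain via Northgate Trust (R1): 67% × 33% = 22.11% of Quarry Foods Inc.
Chain via Copperline Industries Corp. (R1): 78% × 24% = 18.72% of Quarry Foods Inc.
Chain via Beacon Energy Co. (R1): 66% × 16% = 10.56% of Quarry Foods Inc.
Aggregating (R2): 22.11% + 18.72% + 10.56% = 51.39%.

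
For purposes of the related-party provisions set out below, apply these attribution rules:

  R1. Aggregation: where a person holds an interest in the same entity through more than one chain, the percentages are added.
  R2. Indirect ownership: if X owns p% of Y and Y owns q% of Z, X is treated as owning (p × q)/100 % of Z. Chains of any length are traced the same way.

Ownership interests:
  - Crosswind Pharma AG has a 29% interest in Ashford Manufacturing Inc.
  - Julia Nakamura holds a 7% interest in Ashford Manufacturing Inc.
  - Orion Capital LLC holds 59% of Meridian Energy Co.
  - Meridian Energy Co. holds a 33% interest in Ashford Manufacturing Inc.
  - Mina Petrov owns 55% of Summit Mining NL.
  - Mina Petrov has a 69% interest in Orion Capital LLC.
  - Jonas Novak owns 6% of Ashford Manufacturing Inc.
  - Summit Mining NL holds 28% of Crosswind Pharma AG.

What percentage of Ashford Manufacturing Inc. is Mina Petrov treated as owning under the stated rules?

Chain via Orion Capital LLC → Meridian Energy Co. (R2): 69% × 59% × 33% = 13.4343% of Ashford Manufacturing Inc.
Chain via Summit Mining NL → Crosswind Pharma AG (R2): 55% × 28% × 29% = 4.466% of Ashford Manufacturing Inc.
Aggregating (R1): 13.4343% + 4.466% = 17.9003%.

17.9003%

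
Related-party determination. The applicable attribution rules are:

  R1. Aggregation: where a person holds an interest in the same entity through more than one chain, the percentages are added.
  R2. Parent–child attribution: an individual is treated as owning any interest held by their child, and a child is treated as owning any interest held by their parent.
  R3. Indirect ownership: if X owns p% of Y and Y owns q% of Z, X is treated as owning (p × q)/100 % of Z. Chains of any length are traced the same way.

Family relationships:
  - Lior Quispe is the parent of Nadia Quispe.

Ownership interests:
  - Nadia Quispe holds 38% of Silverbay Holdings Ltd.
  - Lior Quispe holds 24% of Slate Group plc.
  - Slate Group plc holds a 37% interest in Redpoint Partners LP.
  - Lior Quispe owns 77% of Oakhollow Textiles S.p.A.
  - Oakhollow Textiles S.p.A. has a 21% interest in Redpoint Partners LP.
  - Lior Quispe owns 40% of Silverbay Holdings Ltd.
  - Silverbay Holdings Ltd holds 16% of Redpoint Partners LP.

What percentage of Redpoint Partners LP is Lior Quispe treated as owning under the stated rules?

By parent–child attribution (R2), Lior Quispe is treated as also owning Nadia Quispe's interest in Silverbay Holdings Ltd, giving 40% + 38% = 78%.
Chain via Slate Group plc (R3): 24% × 37% = 8.88% of Redpoint Partners LP.
Chain via Silverbay Holdings Ltd (R3): 78% × 16% = 12.48% of Redpoint Partners LP.
Chain via Oakhollow Textiles S.p.A. (R3): 77% × 21% = 16.17% of Redpoint Partners LP.
Aggregating (R1): 8.88% + 12.48% + 16.17% = 37.53%.

37.53%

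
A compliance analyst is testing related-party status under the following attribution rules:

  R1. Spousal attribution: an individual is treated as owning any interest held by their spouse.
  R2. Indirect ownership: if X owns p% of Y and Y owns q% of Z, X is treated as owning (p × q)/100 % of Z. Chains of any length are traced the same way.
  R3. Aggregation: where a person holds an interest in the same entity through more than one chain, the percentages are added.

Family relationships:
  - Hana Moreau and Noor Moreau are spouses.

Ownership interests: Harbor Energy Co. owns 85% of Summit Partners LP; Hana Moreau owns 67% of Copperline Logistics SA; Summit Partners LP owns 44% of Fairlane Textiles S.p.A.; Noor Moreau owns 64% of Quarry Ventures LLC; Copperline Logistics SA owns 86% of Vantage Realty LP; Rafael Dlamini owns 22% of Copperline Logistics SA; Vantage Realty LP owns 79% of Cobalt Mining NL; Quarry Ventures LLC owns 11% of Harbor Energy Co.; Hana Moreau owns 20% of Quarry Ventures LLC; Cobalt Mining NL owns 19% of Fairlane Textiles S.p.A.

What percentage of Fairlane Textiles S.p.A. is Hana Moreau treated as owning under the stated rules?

12.104522%

By spousal attribution (R1), Hana Moreau is treated as also owning Noor Moreau's interest in Quarry Ventures LLC, giving 20% + 64% = 84%.
Chain via Quarry Ventures LLC → Harbor Energy Co. → Summit Partners LP (R2): 84% × 11% × 85% × 44% = 3.45576% of Fairlane Textiles S.p.A.
Chain via Copperline Logistics SA → Vantage Realty LP → Cobalt Mining NL (R2): 67% × 86% × 79% × 19% = 8.648762% of Fairlane Textiles S.p.A.
Aggregating (R3): 3.45576% + 8.648762% = 12.104522%.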